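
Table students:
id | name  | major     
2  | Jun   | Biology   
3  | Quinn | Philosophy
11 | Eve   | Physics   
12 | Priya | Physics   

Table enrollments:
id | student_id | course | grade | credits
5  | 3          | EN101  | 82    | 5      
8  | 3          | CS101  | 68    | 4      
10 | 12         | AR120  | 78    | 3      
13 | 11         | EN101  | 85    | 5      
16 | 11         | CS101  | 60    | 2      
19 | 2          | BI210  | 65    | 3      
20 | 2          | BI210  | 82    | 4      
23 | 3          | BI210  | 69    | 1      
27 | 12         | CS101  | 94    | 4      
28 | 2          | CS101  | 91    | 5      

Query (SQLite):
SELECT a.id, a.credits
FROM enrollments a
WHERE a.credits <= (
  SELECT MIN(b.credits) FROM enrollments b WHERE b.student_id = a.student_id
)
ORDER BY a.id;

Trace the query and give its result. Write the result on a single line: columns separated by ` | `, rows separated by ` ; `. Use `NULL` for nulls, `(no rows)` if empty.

For each enrollments row a, compute MIN(credits) over rows sharing a.student_id.
Keep row a if a.credits <= that per-group MIN.
  student_id=2: MIN(credits) = 3
  student_id=3: MIN(credits) = 1
  student_id=11: MIN(credits) = 2
  student_id=12: MIN(credits) = 3

10 | 3 ; 16 | 2 ; 19 | 3 ; 23 | 1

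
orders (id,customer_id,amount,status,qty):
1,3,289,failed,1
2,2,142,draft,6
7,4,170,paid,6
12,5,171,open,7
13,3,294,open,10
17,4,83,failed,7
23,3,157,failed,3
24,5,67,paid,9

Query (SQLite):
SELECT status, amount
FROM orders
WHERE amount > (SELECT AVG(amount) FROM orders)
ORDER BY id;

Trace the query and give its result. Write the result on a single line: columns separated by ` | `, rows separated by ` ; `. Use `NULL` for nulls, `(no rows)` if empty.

failed | 289 ; open | 294

Scalar subquery: AVG(amount) over all orders rows = 171.625.
Keep rows where amount > that value.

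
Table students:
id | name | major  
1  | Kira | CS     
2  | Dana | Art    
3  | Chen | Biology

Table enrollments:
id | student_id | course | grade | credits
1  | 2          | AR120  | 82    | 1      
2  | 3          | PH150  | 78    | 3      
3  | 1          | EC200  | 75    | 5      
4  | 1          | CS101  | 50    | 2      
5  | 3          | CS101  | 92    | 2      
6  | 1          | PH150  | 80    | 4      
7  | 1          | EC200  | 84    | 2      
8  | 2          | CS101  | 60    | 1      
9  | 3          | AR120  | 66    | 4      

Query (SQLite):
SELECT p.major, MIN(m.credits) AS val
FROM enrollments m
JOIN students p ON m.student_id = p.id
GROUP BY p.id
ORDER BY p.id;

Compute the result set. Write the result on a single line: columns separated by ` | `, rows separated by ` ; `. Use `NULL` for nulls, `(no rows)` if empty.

CS | 2 ; Art | 1 ; Biology | 2

Join each enrollments row to its students via student_id.
Group joined rows by students.id; compute MIN(m.credits) per group.
  1: ids {3, 4, 6, 7} → MIN(m.credits)=2
  2: ids {1, 8} → MIN(m.credits)=1
  3: ids {2, 5, 9} → MIN(m.credits)=2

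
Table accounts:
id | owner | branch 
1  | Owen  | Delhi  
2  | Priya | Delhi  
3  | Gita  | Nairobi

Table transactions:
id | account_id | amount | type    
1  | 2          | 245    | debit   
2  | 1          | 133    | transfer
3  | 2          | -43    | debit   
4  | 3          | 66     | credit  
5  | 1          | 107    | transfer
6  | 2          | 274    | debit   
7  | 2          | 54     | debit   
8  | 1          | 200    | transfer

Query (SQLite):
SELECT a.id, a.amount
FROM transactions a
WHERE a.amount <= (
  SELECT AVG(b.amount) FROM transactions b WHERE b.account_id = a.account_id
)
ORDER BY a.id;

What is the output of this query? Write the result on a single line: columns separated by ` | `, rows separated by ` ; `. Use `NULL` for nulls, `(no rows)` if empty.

For each transactions row a, compute AVG(amount) over rows sharing a.account_id.
Keep row a if a.amount <= that per-group AVG.
  account_id=1: AVG(amount) = 146.666667
  account_id=2: AVG(amount) = 132.5
  account_id=3: AVG(amount) = 66.0

2 | 133 ; 3 | -43 ; 4 | 66 ; 5 | 107 ; 7 | 54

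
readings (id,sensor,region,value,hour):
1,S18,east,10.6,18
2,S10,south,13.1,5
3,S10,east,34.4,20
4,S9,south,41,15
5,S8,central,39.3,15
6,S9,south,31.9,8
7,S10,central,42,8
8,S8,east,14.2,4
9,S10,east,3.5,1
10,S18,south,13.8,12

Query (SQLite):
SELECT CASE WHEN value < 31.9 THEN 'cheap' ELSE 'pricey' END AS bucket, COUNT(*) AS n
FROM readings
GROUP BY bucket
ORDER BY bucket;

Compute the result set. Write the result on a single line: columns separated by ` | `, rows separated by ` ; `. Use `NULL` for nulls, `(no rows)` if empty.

Bucket rows by value < 31.9 → 'cheap' else 'pricey'; count each bucket.

cheap | 5 ; pricey | 5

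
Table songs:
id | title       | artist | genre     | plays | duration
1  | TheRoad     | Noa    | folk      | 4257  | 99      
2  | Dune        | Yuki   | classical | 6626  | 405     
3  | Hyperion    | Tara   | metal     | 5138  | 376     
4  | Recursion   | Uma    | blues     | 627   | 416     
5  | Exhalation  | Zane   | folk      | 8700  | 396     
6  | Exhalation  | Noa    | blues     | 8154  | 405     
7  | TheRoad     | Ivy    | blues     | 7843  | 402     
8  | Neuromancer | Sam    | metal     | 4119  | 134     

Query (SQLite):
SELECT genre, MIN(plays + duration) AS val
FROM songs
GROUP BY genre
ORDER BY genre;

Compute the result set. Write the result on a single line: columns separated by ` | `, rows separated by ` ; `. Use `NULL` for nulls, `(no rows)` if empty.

blues | 1043 ; classical | 7031 ; folk | 4356 ; metal | 4253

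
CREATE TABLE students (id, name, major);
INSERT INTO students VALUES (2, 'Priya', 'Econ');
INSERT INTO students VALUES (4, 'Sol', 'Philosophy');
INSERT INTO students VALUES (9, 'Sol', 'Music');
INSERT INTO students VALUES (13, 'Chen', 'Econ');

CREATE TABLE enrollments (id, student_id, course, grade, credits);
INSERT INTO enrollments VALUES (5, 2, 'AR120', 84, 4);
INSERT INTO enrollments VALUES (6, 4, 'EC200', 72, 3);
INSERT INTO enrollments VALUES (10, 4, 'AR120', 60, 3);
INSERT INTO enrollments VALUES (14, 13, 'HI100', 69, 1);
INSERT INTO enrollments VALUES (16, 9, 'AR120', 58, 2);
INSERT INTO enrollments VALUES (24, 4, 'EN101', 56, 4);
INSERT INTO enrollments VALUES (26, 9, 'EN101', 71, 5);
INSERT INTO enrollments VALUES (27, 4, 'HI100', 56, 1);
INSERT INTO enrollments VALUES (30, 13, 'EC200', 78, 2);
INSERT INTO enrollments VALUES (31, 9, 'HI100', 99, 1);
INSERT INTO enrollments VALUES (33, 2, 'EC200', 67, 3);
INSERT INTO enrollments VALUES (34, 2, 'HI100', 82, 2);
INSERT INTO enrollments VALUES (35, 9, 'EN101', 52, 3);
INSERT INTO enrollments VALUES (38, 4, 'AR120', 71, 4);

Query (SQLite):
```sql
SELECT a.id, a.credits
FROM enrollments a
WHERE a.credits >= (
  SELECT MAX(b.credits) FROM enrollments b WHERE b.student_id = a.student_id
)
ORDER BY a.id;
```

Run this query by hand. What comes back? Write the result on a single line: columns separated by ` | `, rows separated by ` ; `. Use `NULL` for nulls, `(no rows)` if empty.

5 | 4 ; 24 | 4 ; 26 | 5 ; 30 | 2 ; 38 | 4

For each enrollments row a, compute MAX(credits) over rows sharing a.student_id.
Keep row a if a.credits >= that per-group MAX.
  student_id=2: MAX(credits) = 4
  student_id=4: MAX(credits) = 4
  student_id=9: MAX(credits) = 5
  student_id=13: MAX(credits) = 2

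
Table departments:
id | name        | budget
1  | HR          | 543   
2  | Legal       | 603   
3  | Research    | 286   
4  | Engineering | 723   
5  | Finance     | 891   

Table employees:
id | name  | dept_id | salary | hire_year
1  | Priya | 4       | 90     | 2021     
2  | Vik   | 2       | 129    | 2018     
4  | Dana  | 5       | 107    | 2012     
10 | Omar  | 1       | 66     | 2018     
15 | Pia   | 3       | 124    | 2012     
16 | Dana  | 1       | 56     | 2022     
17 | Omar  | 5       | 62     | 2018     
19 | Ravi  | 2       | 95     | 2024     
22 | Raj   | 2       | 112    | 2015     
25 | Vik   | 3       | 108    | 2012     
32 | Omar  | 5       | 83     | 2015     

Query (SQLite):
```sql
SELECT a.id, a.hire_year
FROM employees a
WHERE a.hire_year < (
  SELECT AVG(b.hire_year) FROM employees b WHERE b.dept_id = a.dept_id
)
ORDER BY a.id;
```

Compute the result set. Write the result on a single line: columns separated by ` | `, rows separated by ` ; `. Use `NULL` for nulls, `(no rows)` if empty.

For each employees row a, compute AVG(hire_year) over rows sharing a.dept_id.
Keep row a if a.hire_year < that per-group AVG.
  dept_id=1: AVG(hire_year) = 2020.0
  dept_id=2: AVG(hire_year) = 2019.0
  dept_id=3: AVG(hire_year) = 2012.0
  dept_id=4: AVG(hire_year) = 2021.0
  dept_id=5: AVG(hire_year) = 2015.0

2 | 2018 ; 4 | 2012 ; 10 | 2018 ; 22 | 2015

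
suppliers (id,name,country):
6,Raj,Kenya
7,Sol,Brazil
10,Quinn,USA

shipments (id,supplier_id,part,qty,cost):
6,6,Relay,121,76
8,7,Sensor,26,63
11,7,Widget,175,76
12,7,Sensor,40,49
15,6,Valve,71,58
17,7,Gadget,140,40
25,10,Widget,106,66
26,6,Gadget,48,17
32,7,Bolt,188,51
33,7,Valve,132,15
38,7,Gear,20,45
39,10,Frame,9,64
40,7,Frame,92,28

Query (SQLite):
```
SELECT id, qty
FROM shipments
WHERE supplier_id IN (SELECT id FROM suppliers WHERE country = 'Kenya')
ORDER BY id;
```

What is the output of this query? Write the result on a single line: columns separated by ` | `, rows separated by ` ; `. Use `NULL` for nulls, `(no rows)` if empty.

Inner query: suppliers.id where country = 'Kenya'.
Outer: keep shipments rows whose supplier_id is in that set.
Inner query → {6}

6 | 121 ; 15 | 71 ; 26 | 48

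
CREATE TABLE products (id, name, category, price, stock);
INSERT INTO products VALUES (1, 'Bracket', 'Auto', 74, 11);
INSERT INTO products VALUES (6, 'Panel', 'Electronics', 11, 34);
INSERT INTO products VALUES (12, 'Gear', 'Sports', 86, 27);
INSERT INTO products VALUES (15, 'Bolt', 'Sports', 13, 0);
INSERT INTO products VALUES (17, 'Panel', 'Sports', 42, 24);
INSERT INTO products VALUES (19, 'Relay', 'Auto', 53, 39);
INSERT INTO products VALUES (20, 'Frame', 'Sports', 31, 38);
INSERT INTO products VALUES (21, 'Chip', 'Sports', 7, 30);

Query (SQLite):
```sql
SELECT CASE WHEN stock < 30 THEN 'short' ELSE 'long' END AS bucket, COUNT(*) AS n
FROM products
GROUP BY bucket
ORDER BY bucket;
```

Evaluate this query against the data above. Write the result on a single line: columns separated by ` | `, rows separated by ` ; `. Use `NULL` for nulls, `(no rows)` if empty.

long | 4 ; short | 4

Bucket rows by stock < 30 → 'short' else 'long'; count each bucket.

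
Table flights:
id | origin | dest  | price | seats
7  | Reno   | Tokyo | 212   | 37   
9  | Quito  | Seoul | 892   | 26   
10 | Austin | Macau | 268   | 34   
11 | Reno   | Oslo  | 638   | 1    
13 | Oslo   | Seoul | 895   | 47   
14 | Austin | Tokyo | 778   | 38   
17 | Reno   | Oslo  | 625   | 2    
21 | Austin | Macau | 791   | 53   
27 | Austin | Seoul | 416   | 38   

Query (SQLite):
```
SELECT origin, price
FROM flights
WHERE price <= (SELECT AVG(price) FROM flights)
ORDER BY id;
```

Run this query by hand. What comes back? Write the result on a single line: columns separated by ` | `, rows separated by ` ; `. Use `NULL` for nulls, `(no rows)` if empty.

Reno | 212 ; Austin | 268 ; Austin | 416

Scalar subquery: AVG(price) over all flights rows = 612.777778 (≈; comparison uses full precision).
Keep rows where price <= that value.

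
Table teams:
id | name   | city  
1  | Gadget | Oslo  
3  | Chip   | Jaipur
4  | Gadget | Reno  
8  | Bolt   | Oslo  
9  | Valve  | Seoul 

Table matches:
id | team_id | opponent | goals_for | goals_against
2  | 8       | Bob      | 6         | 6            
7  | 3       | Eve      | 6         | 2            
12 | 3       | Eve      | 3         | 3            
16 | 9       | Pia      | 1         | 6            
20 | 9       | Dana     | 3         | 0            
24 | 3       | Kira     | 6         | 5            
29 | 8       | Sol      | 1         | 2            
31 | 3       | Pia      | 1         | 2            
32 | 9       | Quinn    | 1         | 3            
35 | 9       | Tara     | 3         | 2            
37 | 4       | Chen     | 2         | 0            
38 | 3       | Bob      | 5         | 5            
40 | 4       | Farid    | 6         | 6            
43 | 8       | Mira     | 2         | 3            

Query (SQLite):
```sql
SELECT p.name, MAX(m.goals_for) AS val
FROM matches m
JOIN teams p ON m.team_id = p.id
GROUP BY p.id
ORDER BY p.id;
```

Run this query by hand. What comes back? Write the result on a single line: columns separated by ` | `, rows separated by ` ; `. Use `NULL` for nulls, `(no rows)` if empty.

Join each matches row to its teams via team_id.
Group joined rows by teams.id; compute MAX(m.goals_for) per group.
  3: ids {7, 12, 24, 31, 38} → MAX(m.goals_for)=6
  4: ids {37, 40} → MAX(m.goals_for)=6
  8: ids {2, 29, 43} → MAX(m.goals_for)=6
  9: ids {16, 20, 32, 35} → MAX(m.goals_for)=3

Chip | 6 ; Gadget | 6 ; Bolt | 6 ; Valve | 3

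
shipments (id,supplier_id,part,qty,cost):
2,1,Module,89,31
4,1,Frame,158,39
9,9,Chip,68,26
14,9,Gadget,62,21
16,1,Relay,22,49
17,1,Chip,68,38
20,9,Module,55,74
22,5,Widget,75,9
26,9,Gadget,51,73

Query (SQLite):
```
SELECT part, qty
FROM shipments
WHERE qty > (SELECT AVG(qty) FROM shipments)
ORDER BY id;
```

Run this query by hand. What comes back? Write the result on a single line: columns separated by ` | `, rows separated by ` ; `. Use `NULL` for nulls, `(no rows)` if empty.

Module | 89 ; Frame | 158 ; Widget | 75

Scalar subquery: AVG(qty) over all shipments rows = 72.0.
Keep rows where qty > that value.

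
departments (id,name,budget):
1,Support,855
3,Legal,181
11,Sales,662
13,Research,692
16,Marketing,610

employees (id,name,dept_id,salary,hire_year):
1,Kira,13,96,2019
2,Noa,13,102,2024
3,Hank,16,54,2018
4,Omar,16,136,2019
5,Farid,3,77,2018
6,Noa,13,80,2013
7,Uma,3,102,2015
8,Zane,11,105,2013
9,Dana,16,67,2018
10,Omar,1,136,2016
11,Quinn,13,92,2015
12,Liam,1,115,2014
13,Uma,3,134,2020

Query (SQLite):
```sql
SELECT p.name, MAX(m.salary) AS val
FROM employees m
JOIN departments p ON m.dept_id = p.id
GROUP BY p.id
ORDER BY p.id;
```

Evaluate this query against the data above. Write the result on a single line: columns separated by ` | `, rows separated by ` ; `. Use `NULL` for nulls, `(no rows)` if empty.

Join each employees row to its departments via dept_id.
Group joined rows by departments.id; compute MAX(m.salary) per group.
  1: ids {10, 12} → MAX(m.salary)=136
  3: ids {5, 7, 13} → MAX(m.salary)=134
  11: ids {8} → MAX(m.salary)=105
  13: ids {1, 2, 6, 11} → MAX(m.salary)=102
  16: ids {3, 4, 9} → MAX(m.salary)=136

Support | 136 ; Legal | 134 ; Sales | 105 ; Research | 102 ; Marketing | 136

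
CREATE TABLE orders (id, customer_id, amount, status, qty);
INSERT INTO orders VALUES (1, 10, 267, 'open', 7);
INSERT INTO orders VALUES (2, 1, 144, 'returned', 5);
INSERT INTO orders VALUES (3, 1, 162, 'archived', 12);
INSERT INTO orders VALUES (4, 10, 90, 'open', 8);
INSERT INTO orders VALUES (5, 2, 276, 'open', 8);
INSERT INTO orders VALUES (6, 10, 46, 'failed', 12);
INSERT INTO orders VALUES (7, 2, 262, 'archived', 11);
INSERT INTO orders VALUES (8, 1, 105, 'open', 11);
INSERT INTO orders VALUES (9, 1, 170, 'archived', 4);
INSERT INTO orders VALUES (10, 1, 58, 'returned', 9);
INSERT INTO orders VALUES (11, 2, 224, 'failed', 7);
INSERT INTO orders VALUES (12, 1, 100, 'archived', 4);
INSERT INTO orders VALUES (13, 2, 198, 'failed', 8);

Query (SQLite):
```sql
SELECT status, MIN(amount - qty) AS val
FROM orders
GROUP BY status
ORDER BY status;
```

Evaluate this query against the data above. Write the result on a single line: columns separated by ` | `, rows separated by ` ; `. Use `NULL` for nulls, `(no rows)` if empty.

For each row compute amount - qty.
Group by status; take MIN of the expression per group.
  archived: ids {3, 7, 9, 12} → MIN(amount - qty)=96
  failed: ids {6, 11, 13} → MIN(amount - qty)=34
  open: ids {1, 4, 5, 8} → MIN(amount - qty)=82
  returned: ids {2, 10} → MIN(amount - qty)=49

archived | 96 ; failed | 34 ; open | 82 ; returned | 49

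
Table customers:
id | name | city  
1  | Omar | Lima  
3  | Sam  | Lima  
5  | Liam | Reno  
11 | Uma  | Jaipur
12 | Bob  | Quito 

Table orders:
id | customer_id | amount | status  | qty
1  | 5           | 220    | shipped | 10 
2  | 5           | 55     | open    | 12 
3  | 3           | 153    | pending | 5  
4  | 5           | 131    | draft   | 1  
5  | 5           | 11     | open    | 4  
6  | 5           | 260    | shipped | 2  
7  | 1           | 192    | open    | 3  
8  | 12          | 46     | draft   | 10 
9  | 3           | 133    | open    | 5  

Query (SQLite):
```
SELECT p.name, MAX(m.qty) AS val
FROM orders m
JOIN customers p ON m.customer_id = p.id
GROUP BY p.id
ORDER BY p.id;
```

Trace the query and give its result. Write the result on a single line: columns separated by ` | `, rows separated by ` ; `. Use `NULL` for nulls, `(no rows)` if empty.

Omar | 3 ; Sam | 5 ; Liam | 12 ; Bob | 10

Join each orders row to its customers via customer_id.
Group joined rows by customers.id; compute MAX(m.qty) per group.
  1: ids {7} → MAX(m.qty)=3
  3: ids {3, 9} → MAX(m.qty)=5
  5: ids {1, 2, 4, 5, 6} → MAX(m.qty)=12
  12: ids {8} → MAX(m.qty)=10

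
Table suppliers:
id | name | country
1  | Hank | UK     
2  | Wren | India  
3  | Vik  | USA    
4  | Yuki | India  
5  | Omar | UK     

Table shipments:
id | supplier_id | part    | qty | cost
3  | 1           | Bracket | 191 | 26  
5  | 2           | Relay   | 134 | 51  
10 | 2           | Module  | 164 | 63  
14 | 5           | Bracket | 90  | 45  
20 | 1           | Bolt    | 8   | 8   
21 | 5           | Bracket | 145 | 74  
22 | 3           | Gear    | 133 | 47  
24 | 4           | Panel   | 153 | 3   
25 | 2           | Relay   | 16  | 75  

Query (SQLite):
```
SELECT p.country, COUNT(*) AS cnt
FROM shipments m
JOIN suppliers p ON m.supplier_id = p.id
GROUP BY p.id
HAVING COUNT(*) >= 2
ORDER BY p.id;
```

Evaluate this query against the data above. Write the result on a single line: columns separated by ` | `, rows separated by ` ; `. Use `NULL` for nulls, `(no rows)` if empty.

UK | 2 ; India | 3 ; UK | 2

Join each shipments row to its suppliers via supplier_id.
Group joined rows by suppliers.id; compute COUNT(*) per group.
HAVING: keep groups with count ≥ 2.
  1: ids {3, 20} → COUNT(*)=2
  2: ids {5, 10, 25} → COUNT(*)=3
  3: ids {22} → COUNT(*)=1
  4: ids {24} → COUNT(*)=1
  5: ids {14, 21} → COUNT(*)=2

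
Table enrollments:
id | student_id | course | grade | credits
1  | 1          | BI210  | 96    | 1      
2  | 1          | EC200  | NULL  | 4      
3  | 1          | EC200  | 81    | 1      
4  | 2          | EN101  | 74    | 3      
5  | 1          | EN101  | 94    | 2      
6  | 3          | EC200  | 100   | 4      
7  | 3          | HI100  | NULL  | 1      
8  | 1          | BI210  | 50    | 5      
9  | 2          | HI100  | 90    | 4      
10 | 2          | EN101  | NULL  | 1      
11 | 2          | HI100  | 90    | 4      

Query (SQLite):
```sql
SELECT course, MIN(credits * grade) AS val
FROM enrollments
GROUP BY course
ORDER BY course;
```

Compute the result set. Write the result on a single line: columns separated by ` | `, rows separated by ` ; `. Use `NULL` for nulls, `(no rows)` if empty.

For each row compute credits * grade.
Group by course; take MIN of the expression per group.
  BI210: ids {1, 8} → MIN(credits * grade)=96
  EC200: ids {2, 3, 6} → MIN(credits * grade)=81
  EN101: ids {4, 5, 10} → MIN(credits * grade)=188
  HI100: ids {7, 9, 11} → MIN(credits * grade)=360

BI210 | 96 ; EC200 | 81 ; EN101 | 188 ; HI100 | 360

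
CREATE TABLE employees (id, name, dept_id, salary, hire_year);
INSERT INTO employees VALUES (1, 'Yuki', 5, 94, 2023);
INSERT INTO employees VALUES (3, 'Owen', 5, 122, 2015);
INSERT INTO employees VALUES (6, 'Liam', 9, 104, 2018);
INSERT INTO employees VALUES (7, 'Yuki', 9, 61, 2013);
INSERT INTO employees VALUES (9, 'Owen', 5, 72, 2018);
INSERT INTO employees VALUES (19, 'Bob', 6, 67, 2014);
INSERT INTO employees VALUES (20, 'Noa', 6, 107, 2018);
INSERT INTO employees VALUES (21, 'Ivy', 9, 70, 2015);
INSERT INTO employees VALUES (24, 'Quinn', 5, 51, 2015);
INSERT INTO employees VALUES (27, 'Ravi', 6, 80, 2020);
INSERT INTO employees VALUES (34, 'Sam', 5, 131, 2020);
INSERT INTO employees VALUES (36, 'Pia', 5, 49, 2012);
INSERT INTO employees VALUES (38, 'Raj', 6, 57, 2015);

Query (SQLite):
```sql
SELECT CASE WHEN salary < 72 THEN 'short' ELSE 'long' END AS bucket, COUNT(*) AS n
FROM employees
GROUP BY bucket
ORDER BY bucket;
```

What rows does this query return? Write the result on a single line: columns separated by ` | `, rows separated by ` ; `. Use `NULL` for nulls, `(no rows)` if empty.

long | 7 ; short | 6

Bucket rows by salary < 72 → 'short' else 'long'; count each bucket.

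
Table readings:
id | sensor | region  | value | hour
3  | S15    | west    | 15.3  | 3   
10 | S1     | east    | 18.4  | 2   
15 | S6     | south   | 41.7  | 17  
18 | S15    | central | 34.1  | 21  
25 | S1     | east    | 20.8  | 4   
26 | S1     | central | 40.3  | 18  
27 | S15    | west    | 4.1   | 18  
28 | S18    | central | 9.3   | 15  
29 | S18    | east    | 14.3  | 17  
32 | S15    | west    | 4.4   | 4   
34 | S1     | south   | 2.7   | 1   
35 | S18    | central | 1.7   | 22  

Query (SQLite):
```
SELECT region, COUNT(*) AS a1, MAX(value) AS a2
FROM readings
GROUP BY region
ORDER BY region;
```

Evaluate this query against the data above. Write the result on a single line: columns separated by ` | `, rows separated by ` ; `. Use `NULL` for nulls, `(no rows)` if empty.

Group readings by region.
Per group compute: COUNT(*), MAX(value).
  central: ids {18, 26, 28, 35} → COUNT(*)=4, MAX(value)=40.3
  east: ids {10, 25, 29} → COUNT(*)=3, MAX(value)=20.8
  south: ids {15, 34} → COUNT(*)=2, MAX(value)=41.7
  west: ids {3, 27, 32} → COUNT(*)=3, MAX(value)=15.3

central | 4 | 40.3 ; east | 3 | 20.8 ; south | 2 | 41.7 ; west | 3 | 15.3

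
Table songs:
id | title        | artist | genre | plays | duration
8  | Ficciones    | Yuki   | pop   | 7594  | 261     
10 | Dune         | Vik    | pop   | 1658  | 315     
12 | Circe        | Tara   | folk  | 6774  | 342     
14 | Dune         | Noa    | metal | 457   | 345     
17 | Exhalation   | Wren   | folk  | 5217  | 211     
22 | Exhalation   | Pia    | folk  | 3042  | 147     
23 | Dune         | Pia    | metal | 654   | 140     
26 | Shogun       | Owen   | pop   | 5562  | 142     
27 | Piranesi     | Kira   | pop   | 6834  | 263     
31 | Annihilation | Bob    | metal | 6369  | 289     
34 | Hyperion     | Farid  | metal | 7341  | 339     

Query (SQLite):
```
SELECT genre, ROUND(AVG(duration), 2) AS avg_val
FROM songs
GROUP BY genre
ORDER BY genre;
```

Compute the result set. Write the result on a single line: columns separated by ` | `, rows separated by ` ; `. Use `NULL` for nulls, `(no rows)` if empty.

folk | 233.33 ; metal | 278.25 ; pop | 245.25

Partition songs by genre; compute ROUND(AVG(duration), 2) within each group.
  folk: ids {12, 17, 22} → ROUND(AVG(duration), 2)=233.33
  metal: ids {14, 23, 31, 34} → ROUND(AVG(duration), 2)=278.25
  pop: ids {8, 10, 26, 27} → ROUND(AVG(duration), 2)=245.25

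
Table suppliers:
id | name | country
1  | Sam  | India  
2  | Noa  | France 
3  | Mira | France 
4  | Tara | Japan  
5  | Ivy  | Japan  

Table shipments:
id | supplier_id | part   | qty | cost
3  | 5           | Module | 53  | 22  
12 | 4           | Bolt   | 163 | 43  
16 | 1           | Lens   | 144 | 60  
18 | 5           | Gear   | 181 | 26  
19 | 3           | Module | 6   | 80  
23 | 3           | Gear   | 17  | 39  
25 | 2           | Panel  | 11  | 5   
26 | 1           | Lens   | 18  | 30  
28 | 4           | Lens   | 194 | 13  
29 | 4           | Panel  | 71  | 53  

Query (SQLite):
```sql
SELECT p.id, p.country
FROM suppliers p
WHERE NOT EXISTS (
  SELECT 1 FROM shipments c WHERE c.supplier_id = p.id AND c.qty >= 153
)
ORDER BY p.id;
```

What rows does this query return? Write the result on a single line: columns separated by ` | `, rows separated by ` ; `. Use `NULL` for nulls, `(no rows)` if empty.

For each suppliers row, check whether any shipments with matching supplier_id has qty >= 153.
Keep rows where that is false.

1 | India ; 2 | France ; 3 | France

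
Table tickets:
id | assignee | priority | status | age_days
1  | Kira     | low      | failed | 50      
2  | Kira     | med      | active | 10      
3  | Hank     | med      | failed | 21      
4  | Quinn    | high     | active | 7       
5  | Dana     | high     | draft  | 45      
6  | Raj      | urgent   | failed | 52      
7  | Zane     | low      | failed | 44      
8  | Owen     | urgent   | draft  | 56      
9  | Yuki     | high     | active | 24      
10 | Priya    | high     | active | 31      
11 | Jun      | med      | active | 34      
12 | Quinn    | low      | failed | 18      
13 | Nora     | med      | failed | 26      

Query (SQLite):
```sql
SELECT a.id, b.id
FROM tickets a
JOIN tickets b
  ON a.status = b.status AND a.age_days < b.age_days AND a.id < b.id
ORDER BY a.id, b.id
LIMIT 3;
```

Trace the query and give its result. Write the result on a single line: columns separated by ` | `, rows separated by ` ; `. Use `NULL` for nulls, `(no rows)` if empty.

1 | 6 ; 2 | 9 ; 2 | 10

Pairs (a,b) with same status, a.age_days < b.age_days, a.id < b.id.
status groups: active:{2,4,9,10,11} draft:{5,8} failed:{1,3,6,7,12,13}
Ordered by (a.id, b.id); first 3.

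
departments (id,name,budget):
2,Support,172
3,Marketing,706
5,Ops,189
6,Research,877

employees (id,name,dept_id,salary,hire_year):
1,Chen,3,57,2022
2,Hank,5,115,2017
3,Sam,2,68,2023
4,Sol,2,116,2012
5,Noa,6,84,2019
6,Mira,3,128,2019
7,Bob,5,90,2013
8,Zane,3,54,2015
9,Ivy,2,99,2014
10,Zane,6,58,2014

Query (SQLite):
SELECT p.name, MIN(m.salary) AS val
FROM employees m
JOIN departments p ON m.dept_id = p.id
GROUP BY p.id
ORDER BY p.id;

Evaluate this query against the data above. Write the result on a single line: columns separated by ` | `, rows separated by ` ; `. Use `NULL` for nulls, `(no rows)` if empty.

Support | 68 ; Marketing | 54 ; Ops | 90 ; Research | 58

Join each employees row to its departments via dept_id.
Group joined rows by departments.id; compute MIN(m.salary) per group.
  2: ids {3, 4, 9} → MIN(m.salary)=68
  3: ids {1, 6, 8} → MIN(m.salary)=54
  5: ids {2, 7} → MIN(m.salary)=90
  6: ids {5, 10} → MIN(m.salary)=58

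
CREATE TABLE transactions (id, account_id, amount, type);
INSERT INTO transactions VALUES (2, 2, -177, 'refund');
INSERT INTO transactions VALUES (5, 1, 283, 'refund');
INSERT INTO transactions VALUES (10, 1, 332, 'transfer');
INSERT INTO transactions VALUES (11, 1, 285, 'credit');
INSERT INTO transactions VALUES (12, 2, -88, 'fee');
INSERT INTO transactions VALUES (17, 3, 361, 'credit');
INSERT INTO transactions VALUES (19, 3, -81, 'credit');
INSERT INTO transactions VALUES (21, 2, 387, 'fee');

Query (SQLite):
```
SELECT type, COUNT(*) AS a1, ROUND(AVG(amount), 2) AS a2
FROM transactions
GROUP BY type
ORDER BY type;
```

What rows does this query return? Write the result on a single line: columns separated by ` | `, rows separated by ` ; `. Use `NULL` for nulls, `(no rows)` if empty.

Group transactions by type.
Per group compute: COUNT(*), ROUND(AVG(amount), 2).
  credit: ids {11, 17, 19} → COUNT(*)=3, ROUND(AVG(amount), 2)=188.33
  fee: ids {12, 21} → COUNT(*)=2, ROUND(AVG(amount), 2)=149.5
  refund: ids {2, 5} → COUNT(*)=2, ROUND(AVG(amount), 2)=53
  transfer: ids {10} → COUNT(*)=1, ROUND(AVG(amount), 2)=332

credit | 3 | 188.33 ; fee | 2 | 149.5 ; refund | 2 | 53 ; transfer | 1 | 332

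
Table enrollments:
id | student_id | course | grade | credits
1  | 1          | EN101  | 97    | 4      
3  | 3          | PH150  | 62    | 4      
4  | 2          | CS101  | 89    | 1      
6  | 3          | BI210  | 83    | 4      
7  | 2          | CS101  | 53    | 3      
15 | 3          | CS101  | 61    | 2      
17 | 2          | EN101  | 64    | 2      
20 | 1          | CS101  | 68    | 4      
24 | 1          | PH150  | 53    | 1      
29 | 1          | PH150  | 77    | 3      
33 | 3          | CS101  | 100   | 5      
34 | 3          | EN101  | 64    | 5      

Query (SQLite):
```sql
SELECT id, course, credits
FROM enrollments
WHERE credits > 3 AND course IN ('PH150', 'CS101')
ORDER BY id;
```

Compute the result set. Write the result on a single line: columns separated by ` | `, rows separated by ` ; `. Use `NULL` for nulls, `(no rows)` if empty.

3 | PH150 | 4 ; 20 | CS101 | 4 ; 33 | CS101 | 5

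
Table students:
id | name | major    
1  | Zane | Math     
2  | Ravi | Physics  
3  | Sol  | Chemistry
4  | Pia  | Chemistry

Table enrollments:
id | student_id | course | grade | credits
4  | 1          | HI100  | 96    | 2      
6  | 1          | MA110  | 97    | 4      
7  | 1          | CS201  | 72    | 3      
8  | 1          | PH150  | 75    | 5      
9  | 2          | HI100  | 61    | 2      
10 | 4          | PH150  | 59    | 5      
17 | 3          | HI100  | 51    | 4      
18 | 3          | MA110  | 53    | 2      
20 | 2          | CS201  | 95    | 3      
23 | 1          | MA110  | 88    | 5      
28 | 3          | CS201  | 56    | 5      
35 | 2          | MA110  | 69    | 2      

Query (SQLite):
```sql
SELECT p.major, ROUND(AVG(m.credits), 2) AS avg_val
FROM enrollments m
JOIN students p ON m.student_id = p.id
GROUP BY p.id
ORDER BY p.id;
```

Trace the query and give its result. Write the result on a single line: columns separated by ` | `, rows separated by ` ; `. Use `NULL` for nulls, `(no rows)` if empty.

Math | 3.8 ; Physics | 2.33 ; Chemistry | 3.67 ; Chemistry | 5

Join each enrollments row to its students via student_id.
Group joined rows by students.id; compute ROUND(AVG(m.credits), 2) per group.
  1: ids {4, 6, 7, 8, 23} → ROUND(AVG(m.credits), 2)=3.8
  2: ids {9, 20, 35} → ROUND(AVG(m.credits), 2)=2.33
  3: ids {17, 18, 28} → ROUND(AVG(m.credits), 2)=3.67
  4: ids {10} → ROUND(AVG(m.credits), 2)=5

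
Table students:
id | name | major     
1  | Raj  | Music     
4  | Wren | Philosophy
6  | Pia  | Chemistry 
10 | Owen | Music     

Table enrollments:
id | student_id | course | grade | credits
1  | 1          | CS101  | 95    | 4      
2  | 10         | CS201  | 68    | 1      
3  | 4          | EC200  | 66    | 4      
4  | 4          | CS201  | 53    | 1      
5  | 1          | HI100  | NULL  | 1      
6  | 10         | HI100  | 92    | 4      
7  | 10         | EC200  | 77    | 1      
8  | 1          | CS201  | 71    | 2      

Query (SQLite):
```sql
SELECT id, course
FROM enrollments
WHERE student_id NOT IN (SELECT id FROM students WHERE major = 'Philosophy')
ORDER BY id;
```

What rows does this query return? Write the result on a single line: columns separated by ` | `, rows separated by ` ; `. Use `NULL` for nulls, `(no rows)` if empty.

1 | CS101 ; 2 | CS201 ; 5 | HI100 ; 6 | HI100 ; 7 | EC200 ; 8 | CS201

Inner query: students.id where major = 'Philosophy'.
Outer: keep enrollments rows whose student_id is not in that set.
Inner query → {4}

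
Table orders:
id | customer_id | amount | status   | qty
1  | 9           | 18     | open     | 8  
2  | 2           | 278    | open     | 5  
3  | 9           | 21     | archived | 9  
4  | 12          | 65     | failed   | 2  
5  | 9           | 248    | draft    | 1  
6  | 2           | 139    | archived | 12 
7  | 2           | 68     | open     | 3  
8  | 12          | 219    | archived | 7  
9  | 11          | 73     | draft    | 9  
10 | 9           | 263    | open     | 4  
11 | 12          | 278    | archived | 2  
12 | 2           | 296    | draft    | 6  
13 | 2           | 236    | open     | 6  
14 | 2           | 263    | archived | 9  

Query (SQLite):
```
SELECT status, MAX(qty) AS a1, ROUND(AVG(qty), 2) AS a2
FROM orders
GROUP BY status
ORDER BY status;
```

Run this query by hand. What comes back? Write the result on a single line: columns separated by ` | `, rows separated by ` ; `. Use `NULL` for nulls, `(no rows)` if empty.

Group orders by status.
Per group compute: MAX(qty), ROUND(AVG(qty), 2).
  archived: ids {3, 6, 8, 11, 14} → MAX(qty)=12, ROUND(AVG(qty), 2)=7.8
  draft: ids {5, 9, 12} → MAX(qty)=9, ROUND(AVG(qty), 2)=5.33
  failed: ids {4} → MAX(qty)=2, ROUND(AVG(qty), 2)=2
  open: ids {1, 2, 7, 10, 13} → MAX(qty)=8, ROUND(AVG(qty), 2)=5.2

archived | 12 | 7.8 ; draft | 9 | 5.33 ; failed | 2 | 2 ; open | 8 | 5.2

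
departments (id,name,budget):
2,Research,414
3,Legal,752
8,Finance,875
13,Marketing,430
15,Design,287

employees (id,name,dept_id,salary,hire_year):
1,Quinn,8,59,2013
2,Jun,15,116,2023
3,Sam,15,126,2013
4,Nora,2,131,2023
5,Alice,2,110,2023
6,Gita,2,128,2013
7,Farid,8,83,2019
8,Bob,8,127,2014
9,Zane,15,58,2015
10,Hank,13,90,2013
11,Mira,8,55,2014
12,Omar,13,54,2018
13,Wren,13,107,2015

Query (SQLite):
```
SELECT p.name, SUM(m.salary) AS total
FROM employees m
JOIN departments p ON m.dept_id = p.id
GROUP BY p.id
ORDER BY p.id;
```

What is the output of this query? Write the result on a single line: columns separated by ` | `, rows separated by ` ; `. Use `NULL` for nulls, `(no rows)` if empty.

Research | 369 ; Finance | 324 ; Marketing | 251 ; Design | 300

Join each employees row to its departments via dept_id.
Group joined rows by departments.id; compute SUM(m.salary) per group.
  2: ids {4, 5, 6} → SUM(m.salary)=369
  8: ids {1, 7, 8, 11} → SUM(m.salary)=324
  13: ids {10, 12, 13} → SUM(m.salary)=251
  15: ids {2, 3, 9} → SUM(m.salary)=300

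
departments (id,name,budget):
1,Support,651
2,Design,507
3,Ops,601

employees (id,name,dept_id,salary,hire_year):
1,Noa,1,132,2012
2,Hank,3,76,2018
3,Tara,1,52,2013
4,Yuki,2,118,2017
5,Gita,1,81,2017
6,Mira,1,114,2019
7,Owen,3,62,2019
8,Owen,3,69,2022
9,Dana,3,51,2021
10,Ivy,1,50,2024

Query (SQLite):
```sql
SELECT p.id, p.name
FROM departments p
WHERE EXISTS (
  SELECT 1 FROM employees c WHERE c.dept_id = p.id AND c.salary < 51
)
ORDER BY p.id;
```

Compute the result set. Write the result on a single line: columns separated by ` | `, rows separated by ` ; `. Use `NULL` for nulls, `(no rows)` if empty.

1 | Support

For each departments row, check whether any employees with matching dept_id has salary < 51.
Keep rows where that is true.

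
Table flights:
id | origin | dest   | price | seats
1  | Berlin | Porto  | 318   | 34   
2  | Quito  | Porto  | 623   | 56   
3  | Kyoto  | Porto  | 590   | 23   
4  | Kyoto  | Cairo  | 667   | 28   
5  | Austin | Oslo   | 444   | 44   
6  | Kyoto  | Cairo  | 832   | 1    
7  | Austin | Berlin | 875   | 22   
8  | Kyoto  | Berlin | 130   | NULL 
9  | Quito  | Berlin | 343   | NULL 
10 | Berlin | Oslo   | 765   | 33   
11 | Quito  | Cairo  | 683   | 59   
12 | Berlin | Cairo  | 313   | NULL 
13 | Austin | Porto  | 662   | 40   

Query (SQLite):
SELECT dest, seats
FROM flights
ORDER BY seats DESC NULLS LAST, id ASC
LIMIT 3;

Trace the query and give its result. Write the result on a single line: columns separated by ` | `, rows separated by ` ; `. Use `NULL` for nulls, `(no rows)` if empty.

Sort by seats desc, tiebreak id asc: (59, id=11), (56, id=2), (44, id=5), (40, id=13), (34, id=1), (33, id=10) …. Take first 3.
NULLS LAST: NULL seats rows go after all non-NULL rows (among themselves ordered by id asc).

Cairo | 59 ; Porto | 56 ; Oslo | 44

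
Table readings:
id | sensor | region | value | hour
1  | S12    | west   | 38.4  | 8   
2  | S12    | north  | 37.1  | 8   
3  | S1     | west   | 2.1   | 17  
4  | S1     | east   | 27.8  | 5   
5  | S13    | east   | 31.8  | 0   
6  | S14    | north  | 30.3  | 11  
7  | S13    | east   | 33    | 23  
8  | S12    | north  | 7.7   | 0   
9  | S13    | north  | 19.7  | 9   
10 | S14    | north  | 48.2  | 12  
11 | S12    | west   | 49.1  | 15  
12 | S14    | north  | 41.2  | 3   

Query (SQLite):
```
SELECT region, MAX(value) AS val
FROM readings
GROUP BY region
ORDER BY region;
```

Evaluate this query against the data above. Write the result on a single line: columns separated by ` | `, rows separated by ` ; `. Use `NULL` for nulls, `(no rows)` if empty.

Partition readings by region; compute MAX(value) within each group.
  east: ids {4, 5, 7} → MAX(value)=33
  north: ids {2, 6, 8, 9, 10, 12} → MAX(value)=48.2
  west: ids {1, 3, 11} → MAX(value)=49.1

east | 33 ; north | 48.2 ; west | 49.1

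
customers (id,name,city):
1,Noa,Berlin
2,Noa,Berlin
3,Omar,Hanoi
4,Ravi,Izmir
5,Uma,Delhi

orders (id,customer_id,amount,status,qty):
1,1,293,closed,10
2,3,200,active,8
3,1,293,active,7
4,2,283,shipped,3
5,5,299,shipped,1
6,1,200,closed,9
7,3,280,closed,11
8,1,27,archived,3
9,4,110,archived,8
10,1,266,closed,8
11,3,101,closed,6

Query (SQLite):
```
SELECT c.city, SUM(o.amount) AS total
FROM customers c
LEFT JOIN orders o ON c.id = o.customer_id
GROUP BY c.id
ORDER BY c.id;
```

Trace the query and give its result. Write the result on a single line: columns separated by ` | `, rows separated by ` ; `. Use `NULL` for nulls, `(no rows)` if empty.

Berlin | 1079 ; Berlin | 283 ; Hanoi | 581 ; Izmir | 110 ; Delhi | 299

LEFT JOIN keeps every customers row; unmatched ones get NULL for orders columns.
Group by customers.id and compute SUM(o.amount). SUM over an all-NULL group is NULL.
  1: ids {1, 3, 6, 8, 10} → SUM(o.amount)=1079
  2: ids {4} → SUM(o.amount)=283
  3: ids {2, 7, 11} → SUM(o.amount)=581
  4: ids {9} → SUM(o.amount)=110
  5: ids {5} → SUM(o.amount)=299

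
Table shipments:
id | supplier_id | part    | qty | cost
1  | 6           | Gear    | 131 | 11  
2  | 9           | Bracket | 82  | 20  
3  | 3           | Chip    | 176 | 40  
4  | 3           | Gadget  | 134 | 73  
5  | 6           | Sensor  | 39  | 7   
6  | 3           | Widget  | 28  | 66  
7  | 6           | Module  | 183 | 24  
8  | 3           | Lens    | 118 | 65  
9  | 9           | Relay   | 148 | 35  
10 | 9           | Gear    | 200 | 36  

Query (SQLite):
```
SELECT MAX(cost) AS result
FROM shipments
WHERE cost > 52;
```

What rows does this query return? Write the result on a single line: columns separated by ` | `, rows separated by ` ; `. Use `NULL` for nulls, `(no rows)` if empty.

73

Rows where cost > 52 → cost values: [73, 66, 65].
MAX of non-NULL values = 73.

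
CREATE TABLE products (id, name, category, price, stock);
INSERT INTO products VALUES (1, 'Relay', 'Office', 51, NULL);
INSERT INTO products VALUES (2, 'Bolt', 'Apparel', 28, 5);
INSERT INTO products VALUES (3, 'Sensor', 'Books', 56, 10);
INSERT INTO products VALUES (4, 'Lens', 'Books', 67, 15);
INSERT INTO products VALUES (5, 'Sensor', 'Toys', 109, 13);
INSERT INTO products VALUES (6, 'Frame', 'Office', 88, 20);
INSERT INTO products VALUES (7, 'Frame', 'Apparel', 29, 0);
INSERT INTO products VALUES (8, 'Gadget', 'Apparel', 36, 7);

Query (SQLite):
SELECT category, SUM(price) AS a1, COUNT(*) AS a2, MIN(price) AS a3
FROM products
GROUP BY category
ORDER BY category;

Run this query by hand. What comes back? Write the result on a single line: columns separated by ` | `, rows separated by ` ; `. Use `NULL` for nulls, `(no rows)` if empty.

Group products by category.
Per group compute: SUM(price), COUNT(*), MIN(price).
  Apparel: ids {2, 7, 8} → SUM(price)=93, COUNT(*)=3, MIN(price)=28
  Books: ids {3, 4} → SUM(price)=123, COUNT(*)=2, MIN(price)=56
  Office: ids {1, 6} → SUM(price)=139, COUNT(*)=2, MIN(price)=51
  Toys: ids {5} → SUM(price)=109, COUNT(*)=1, MIN(price)=109

Apparel | 93 | 3 | 28 ; Books | 123 | 2 | 56 ; Office | 139 | 2 | 51 ; Toys | 109 | 1 | 109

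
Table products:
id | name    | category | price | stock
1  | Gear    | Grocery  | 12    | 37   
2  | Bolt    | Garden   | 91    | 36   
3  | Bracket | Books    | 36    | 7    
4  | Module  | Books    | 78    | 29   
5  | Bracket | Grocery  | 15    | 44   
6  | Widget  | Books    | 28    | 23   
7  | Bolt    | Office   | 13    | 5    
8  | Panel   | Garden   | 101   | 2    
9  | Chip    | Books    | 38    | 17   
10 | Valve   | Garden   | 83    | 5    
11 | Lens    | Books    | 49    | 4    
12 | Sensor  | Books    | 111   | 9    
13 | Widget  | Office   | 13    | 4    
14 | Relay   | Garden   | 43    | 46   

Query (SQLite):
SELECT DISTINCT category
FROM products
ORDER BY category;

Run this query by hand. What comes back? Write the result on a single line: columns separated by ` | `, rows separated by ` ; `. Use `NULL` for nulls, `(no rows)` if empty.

Books ; Garden ; Grocery ; Office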